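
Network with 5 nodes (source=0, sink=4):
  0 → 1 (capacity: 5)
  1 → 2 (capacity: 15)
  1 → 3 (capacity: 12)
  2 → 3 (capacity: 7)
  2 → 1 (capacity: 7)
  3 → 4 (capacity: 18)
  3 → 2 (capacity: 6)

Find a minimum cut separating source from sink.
Min cut value = 5, edges: (0,1)

Min cut value: 5
Partition: S = [0], T = [1, 2, 3, 4]
Cut edges: (0,1)

By max-flow min-cut theorem, max flow = min cut = 5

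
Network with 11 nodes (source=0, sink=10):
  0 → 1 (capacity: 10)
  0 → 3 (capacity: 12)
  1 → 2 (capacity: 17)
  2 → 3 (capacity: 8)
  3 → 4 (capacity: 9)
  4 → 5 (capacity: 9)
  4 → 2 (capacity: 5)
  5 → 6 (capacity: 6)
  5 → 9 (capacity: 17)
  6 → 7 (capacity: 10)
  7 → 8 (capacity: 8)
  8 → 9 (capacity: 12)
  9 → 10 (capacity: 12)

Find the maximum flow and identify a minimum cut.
Max flow = 9, Min cut edges: (4,5)

Maximum flow: 9
Minimum cut: (4,5)
Partition: S = [0, 1, 2, 3, 4], T = [5, 6, 7, 8, 9, 10]

Max-flow min-cut theorem verified: both equal 9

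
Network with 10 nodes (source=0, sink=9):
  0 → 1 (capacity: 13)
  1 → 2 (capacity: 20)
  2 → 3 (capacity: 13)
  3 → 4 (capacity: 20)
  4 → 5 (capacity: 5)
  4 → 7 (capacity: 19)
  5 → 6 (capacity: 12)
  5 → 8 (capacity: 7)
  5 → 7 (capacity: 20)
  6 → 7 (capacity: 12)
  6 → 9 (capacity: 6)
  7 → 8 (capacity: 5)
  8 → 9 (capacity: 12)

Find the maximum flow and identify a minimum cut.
Max flow = 10, Min cut edges: (4,5), (7,8)

Maximum flow: 10
Minimum cut: (4,5), (7,8)
Partition: S = [0, 1, 2, 3, 4, 7], T = [5, 6, 8, 9]

Max-flow min-cut theorem verified: both equal 10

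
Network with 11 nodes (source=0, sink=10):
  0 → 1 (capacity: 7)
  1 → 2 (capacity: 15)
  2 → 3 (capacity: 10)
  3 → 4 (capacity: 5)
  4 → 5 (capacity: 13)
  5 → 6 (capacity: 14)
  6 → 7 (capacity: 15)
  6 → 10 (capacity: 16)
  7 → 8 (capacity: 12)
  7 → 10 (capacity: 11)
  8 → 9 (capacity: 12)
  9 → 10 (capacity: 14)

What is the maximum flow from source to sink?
Maximum flow = 5

Max flow: 5

Flow assignment:
  0 → 1: 5/7
  1 → 2: 5/15
  2 → 3: 5/10
  3 → 4: 5/5
  4 → 5: 5/13
  5 → 6: 5/14
  6 → 10: 5/16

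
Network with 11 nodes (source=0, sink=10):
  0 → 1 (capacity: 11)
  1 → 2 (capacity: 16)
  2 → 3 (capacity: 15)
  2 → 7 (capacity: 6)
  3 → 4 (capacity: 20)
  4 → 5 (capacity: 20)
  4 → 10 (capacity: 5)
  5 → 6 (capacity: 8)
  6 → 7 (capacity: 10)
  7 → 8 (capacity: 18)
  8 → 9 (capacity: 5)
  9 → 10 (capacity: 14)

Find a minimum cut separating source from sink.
Min cut value = 10, edges: (4,10), (8,9)

Min cut value: 10
Partition: S = [0, 1, 2, 3, 4, 5, 6, 7, 8], T = [9, 10]
Cut edges: (4,10), (8,9)

By max-flow min-cut theorem, max flow = min cut = 10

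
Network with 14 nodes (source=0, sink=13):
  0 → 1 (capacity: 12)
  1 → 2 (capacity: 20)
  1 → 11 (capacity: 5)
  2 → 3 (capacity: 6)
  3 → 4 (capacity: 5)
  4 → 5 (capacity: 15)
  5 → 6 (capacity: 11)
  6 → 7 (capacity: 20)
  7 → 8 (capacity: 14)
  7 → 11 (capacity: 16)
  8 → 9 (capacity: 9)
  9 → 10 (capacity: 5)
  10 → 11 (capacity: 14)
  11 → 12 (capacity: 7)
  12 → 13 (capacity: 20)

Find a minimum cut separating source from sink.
Min cut value = 7, edges: (11,12)

Min cut value: 7
Partition: S = [0, 1, 2, 3, 4, 5, 6, 7, 8, 9, 10, 11], T = [12, 13]
Cut edges: (11,12)

By max-flow min-cut theorem, max flow = min cut = 7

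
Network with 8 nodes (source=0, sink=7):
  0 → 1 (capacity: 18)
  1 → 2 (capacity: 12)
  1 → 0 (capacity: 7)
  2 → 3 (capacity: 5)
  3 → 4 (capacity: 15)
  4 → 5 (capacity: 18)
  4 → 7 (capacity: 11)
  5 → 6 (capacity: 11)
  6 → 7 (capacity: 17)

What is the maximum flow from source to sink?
Maximum flow = 5

Max flow: 5

Flow assignment:
  0 → 1: 5/18
  1 → 2: 5/12
  2 → 3: 5/5
  3 → 4: 5/15
  4 → 7: 5/11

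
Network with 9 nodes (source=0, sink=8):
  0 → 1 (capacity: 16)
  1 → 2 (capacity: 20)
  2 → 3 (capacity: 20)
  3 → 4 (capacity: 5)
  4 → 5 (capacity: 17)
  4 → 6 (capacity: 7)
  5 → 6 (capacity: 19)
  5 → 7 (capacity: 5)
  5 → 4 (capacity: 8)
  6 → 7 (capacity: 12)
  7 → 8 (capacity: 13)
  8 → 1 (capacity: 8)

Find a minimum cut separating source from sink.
Min cut value = 5, edges: (3,4)

Min cut value: 5
Partition: S = [0, 1, 2, 3], T = [4, 5, 6, 7, 8]
Cut edges: (3,4)

By max-flow min-cut theorem, max flow = min cut = 5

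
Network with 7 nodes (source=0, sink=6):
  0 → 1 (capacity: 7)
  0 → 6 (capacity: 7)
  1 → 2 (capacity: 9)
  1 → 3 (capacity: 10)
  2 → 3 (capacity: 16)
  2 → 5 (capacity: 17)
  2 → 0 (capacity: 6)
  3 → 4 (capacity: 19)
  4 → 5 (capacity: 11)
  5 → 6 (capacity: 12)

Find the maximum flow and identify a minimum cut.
Max flow = 14, Min cut edges: (0,1), (0,6)

Maximum flow: 14
Minimum cut: (0,1), (0,6)
Partition: S = [0], T = [1, 2, 3, 4, 5, 6]

Max-flow min-cut theorem verified: both equal 14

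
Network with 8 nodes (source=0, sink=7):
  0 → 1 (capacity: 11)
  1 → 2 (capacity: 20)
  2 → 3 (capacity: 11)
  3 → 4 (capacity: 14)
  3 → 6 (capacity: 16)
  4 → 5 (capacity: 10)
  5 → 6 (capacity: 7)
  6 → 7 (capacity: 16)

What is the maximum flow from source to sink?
Maximum flow = 11

Max flow: 11

Flow assignment:
  0 → 1: 11/11
  1 → 2: 11/20
  2 → 3: 11/11
  3 → 6: 11/16
  6 → 7: 11/16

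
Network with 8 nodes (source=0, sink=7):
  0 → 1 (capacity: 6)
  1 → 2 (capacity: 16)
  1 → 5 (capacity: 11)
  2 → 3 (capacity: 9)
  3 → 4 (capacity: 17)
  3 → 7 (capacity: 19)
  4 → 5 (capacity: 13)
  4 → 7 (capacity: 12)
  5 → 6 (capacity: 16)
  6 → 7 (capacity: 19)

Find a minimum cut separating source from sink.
Min cut value = 6, edges: (0,1)

Min cut value: 6
Partition: S = [0], T = [1, 2, 3, 4, 5, 6, 7]
Cut edges: (0,1)

By max-flow min-cut theorem, max flow = min cut = 6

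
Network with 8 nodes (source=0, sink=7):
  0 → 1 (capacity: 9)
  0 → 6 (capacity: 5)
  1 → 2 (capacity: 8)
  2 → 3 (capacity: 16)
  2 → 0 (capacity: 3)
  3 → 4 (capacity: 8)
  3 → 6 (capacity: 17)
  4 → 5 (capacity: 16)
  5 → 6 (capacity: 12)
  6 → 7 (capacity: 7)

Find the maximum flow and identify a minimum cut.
Max flow = 7, Min cut edges: (6,7)

Maximum flow: 7
Minimum cut: (6,7)
Partition: S = [0, 1, 2, 3, 4, 5, 6], T = [7]

Max-flow min-cut theorem verified: both equal 7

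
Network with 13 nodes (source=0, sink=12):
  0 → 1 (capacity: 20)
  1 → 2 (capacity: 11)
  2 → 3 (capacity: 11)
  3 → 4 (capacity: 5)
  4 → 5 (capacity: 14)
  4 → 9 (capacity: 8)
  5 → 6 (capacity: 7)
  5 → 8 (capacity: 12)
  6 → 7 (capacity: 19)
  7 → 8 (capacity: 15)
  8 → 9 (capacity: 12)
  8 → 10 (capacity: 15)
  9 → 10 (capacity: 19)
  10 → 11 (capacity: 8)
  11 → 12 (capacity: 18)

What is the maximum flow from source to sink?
Maximum flow = 5

Max flow: 5

Flow assignment:
  0 → 1: 5/20
  1 → 2: 5/11
  2 → 3: 5/11
  3 → 4: 5/5
  4 → 9: 5/8
  9 → 10: 5/19
  10 → 11: 5/8
  11 → 12: 5/18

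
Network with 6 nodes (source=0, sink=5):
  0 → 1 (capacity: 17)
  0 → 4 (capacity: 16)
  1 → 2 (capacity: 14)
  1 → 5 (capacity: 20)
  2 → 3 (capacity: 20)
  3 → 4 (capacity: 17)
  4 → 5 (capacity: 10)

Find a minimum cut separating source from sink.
Min cut value = 27, edges: (0,1), (4,5)

Min cut value: 27
Partition: S = [0, 2, 3, 4], T = [1, 5]
Cut edges: (0,1), (4,5)

By max-flow min-cut theorem, max flow = min cut = 27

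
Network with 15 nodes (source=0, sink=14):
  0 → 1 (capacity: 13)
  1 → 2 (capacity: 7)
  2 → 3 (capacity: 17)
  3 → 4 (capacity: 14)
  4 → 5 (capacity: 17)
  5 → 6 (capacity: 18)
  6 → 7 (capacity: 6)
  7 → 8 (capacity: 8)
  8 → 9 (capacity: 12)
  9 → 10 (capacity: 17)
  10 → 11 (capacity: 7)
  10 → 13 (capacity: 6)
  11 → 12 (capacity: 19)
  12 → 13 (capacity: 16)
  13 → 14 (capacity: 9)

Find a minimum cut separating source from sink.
Min cut value = 6, edges: (6,7)

Min cut value: 6
Partition: S = [0, 1, 2, 3, 4, 5, 6], T = [7, 8, 9, 10, 11, 12, 13, 14]
Cut edges: (6,7)

By max-flow min-cut theorem, max flow = min cut = 6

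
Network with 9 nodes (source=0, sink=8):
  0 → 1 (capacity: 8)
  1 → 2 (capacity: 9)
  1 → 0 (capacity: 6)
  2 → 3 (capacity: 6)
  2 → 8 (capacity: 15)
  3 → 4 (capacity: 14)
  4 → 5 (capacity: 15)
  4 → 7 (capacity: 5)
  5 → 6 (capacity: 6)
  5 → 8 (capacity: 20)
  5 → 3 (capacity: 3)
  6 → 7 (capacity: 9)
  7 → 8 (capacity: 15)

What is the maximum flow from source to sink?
Maximum flow = 8

Max flow: 8

Flow assignment:
  0 → 1: 8/8
  1 → 2: 8/9
  2 → 8: 8/15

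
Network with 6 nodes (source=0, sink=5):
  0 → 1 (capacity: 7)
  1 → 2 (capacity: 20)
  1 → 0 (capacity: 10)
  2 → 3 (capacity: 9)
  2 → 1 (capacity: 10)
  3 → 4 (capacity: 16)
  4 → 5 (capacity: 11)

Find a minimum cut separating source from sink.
Min cut value = 7, edges: (0,1)

Min cut value: 7
Partition: S = [0], T = [1, 2, 3, 4, 5]
Cut edges: (0,1)

By max-flow min-cut theorem, max flow = min cut = 7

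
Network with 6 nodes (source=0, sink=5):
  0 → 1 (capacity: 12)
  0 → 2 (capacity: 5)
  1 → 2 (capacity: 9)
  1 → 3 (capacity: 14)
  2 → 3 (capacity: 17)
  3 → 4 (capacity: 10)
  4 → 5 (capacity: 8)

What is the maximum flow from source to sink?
Maximum flow = 8

Max flow: 8

Flow assignment:
  0 → 1: 3/12
  0 → 2: 5/5
  1 → 3: 3/14
  2 → 3: 5/17
  3 → 4: 8/10
  4 → 5: 8/8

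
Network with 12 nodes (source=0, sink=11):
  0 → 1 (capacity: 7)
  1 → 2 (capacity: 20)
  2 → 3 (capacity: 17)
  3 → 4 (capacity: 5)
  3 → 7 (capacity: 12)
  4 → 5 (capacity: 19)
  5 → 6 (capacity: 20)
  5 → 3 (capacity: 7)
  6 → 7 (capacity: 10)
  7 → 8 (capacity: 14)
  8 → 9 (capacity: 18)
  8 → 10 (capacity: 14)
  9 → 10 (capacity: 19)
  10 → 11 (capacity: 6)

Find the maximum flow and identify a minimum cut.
Max flow = 6, Min cut edges: (10,11)

Maximum flow: 6
Minimum cut: (10,11)
Partition: S = [0, 1, 2, 3, 4, 5, 6, 7, 8, 9, 10], T = [11]

Max-flow min-cut theorem verified: both equal 6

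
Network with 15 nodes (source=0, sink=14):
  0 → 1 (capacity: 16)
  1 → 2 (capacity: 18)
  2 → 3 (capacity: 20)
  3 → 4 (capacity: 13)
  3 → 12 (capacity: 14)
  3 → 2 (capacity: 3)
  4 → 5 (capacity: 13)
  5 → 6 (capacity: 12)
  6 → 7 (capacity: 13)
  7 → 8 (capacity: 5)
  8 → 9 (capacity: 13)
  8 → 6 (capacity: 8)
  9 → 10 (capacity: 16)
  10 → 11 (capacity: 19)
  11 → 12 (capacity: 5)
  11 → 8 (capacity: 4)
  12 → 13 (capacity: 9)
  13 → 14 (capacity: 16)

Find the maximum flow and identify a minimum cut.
Max flow = 9, Min cut edges: (12,13)

Maximum flow: 9
Minimum cut: (12,13)
Partition: S = [0, 1, 2, 3, 4, 5, 6, 7, 8, 9, 10, 11, 12], T = [13, 14]

Max-flow min-cut theorem verified: both equal 9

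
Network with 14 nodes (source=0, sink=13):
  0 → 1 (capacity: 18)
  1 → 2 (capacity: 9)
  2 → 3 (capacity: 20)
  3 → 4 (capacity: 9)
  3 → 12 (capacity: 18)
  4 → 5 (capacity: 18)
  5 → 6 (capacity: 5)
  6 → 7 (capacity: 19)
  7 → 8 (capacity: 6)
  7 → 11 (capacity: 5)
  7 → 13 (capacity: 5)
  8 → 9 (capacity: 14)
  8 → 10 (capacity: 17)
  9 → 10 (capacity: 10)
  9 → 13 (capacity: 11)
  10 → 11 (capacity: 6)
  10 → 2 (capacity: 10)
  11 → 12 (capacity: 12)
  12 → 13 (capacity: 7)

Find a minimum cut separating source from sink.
Min cut value = 9, edges: (1,2)

Min cut value: 9
Partition: S = [0, 1], T = [2, 3, 4, 5, 6, 7, 8, 9, 10, 11, 12, 13]
Cut edges: (1,2)

By max-flow min-cut theorem, max flow = min cut = 9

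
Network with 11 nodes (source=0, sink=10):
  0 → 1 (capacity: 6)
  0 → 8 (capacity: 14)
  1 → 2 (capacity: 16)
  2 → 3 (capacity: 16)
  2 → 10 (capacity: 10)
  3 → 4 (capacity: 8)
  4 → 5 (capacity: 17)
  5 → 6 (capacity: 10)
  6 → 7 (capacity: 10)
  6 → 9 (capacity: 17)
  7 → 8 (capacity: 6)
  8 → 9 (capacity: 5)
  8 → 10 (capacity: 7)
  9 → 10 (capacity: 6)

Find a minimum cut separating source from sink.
Min cut value = 18, edges: (0,1), (8,9), (8,10)

Min cut value: 18
Partition: S = [0, 7, 8], T = [1, 2, 3, 4, 5, 6, 9, 10]
Cut edges: (0,1), (8,9), (8,10)

By max-flow min-cut theorem, max flow = min cut = 18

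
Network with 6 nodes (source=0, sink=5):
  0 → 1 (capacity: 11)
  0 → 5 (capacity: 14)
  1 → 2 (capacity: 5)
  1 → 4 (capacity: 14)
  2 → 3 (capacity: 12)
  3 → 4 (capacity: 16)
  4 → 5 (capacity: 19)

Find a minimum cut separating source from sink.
Min cut value = 25, edges: (0,1), (0,5)

Min cut value: 25
Partition: S = [0], T = [1, 2, 3, 4, 5]
Cut edges: (0,1), (0,5)

By max-flow min-cut theorem, max flow = min cut = 25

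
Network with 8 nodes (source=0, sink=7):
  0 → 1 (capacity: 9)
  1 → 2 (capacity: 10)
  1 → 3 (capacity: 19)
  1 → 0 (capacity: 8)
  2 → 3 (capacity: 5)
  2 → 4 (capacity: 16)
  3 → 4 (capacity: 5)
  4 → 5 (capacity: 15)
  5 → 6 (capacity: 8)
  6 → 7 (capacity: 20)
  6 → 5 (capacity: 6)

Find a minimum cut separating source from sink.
Min cut value = 8, edges: (5,6)

Min cut value: 8
Partition: S = [0, 1, 2, 3, 4, 5], T = [6, 7]
Cut edges: (5,6)

By max-flow min-cut theorem, max flow = min cut = 8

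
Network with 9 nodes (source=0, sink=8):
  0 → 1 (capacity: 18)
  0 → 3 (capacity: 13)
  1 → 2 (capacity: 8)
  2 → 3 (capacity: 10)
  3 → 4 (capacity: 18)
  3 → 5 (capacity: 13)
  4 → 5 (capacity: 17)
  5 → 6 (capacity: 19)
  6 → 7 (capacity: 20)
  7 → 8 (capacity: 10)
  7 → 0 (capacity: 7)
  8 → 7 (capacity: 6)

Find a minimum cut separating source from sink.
Min cut value = 10, edges: (7,8)

Min cut value: 10
Partition: S = [0, 1, 2, 3, 4, 5, 6, 7], T = [8]
Cut edges: (7,8)

By max-flow min-cut theorem, max flow = min cut = 10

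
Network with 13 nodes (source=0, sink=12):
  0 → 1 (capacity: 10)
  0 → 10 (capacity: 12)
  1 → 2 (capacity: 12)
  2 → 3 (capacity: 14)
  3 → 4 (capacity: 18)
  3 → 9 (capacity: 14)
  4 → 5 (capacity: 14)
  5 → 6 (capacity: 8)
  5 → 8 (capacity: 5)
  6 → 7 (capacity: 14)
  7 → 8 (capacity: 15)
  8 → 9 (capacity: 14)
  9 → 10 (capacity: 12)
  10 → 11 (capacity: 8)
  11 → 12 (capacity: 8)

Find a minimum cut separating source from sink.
Min cut value = 8, edges: (11,12)

Min cut value: 8
Partition: S = [0, 1, 2, 3, 4, 5, 6, 7, 8, 9, 10, 11], T = [12]
Cut edges: (11,12)

By max-flow min-cut theorem, max flow = min cut = 8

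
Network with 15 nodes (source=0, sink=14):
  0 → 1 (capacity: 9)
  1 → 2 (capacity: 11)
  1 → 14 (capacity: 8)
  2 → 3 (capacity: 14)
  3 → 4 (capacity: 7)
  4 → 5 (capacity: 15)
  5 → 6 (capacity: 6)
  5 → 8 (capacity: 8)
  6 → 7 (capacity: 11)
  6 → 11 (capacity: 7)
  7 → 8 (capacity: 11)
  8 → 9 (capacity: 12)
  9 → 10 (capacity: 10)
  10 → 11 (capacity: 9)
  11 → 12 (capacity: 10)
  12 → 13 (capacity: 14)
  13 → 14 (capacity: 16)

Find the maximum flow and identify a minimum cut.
Max flow = 9, Min cut edges: (0,1)

Maximum flow: 9
Minimum cut: (0,1)
Partition: S = [0], T = [1, 2, 3, 4, 5, 6, 7, 8, 9, 10, 11, 12, 13, 14]

Max-flow min-cut theorem verified: both equal 9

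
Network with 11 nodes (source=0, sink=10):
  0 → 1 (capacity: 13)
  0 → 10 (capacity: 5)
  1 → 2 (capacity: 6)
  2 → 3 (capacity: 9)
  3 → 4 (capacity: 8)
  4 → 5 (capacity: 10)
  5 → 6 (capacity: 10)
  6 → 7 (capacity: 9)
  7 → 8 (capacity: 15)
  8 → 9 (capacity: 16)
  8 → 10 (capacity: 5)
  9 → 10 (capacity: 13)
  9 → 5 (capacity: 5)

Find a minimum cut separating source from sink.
Min cut value = 11, edges: (0,10), (1,2)

Min cut value: 11
Partition: S = [0, 1], T = [2, 3, 4, 5, 6, 7, 8, 9, 10]
Cut edges: (0,10), (1,2)

By max-flow min-cut theorem, max flow = min cut = 11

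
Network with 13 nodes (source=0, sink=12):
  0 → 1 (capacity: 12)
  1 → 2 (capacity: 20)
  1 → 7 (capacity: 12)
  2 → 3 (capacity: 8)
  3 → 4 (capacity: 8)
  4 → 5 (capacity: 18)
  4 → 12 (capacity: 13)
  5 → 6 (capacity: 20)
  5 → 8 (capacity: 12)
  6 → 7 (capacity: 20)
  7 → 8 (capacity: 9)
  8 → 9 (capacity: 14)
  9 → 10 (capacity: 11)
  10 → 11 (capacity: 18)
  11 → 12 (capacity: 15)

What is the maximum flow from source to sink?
Maximum flow = 12

Max flow: 12

Flow assignment:
  0 → 1: 12/12
  1 → 2: 8/20
  1 → 7: 4/12
  2 → 3: 8/8
  3 → 4: 8/8
  4 → 12: 8/13
  7 → 8: 4/9
  8 → 9: 4/14
  9 → 10: 4/11
  10 → 11: 4/18
  11 → 12: 4/15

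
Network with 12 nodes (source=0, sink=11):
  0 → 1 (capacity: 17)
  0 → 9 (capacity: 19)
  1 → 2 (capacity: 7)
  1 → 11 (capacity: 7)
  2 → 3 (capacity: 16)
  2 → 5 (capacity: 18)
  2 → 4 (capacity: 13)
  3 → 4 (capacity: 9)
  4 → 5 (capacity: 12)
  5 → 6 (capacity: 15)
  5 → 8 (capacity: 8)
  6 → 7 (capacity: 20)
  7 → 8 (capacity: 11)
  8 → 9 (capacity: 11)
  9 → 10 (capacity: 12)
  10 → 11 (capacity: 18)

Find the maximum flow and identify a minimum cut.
Max flow = 19, Min cut edges: (1,11), (9,10)

Maximum flow: 19
Minimum cut: (1,11), (9,10)
Partition: S = [0, 1, 2, 3, 4, 5, 6, 7, 8, 9], T = [10, 11]

Max-flow min-cut theorem verified: both equal 19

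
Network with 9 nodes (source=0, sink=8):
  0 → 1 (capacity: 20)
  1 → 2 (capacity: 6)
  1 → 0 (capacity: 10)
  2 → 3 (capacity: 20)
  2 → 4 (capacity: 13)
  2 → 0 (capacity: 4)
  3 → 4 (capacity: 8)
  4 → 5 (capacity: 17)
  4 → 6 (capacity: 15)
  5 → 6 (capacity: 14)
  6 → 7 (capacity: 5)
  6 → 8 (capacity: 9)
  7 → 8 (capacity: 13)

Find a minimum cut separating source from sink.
Min cut value = 6, edges: (1,2)

Min cut value: 6
Partition: S = [0, 1], T = [2, 3, 4, 5, 6, 7, 8]
Cut edges: (1,2)

By max-flow min-cut theorem, max flow = min cut = 6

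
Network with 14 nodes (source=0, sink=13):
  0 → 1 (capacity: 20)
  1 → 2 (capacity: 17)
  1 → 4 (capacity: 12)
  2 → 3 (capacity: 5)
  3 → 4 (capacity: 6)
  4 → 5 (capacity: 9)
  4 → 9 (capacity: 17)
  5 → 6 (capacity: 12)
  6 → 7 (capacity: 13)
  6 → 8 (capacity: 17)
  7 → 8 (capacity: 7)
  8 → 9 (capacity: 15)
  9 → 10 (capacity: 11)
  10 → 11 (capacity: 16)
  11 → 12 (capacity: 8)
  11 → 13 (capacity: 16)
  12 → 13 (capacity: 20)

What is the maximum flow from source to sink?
Maximum flow = 11

Max flow: 11

Flow assignment:
  0 → 1: 11/20
  1 → 2: 5/17
  1 → 4: 6/12
  2 → 3: 5/5
  3 → 4: 5/6
  4 → 9: 11/17
  9 → 10: 11/11
  10 → 11: 11/16
  11 → 13: 11/16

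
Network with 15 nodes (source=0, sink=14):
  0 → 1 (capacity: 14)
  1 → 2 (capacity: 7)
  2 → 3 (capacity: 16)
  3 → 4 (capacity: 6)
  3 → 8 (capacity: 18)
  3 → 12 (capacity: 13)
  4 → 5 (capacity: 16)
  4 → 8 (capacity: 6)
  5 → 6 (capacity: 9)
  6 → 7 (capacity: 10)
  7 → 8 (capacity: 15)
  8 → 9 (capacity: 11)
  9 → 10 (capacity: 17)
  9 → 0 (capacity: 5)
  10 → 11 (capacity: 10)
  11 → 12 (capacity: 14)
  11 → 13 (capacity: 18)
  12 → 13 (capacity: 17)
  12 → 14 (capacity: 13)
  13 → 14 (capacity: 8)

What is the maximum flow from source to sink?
Maximum flow = 7

Max flow: 7

Flow assignment:
  0 → 1: 7/14
  1 → 2: 7/7
  2 → 3: 7/16
  3 → 12: 7/13
  12 → 14: 7/13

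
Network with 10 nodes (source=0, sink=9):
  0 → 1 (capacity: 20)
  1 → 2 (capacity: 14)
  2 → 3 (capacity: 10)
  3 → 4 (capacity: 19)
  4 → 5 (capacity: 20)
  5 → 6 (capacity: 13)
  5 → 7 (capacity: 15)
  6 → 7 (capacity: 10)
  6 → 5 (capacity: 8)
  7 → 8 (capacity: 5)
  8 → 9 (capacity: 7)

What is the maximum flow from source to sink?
Maximum flow = 5

Max flow: 5

Flow assignment:
  0 → 1: 5/20
  1 → 2: 5/14
  2 → 3: 5/10
  3 → 4: 5/19
  4 → 5: 5/20
  5 → 7: 5/15
  7 → 8: 5/5
  8 → 9: 5/7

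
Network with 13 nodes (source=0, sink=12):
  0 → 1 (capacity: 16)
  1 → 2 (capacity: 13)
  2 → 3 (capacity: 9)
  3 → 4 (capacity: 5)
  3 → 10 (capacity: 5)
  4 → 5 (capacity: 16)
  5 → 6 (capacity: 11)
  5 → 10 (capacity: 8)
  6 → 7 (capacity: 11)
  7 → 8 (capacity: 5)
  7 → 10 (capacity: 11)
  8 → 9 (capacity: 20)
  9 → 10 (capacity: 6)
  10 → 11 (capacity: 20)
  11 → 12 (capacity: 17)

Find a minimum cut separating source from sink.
Min cut value = 9, edges: (2,3)

Min cut value: 9
Partition: S = [0, 1, 2], T = [3, 4, 5, 6, 7, 8, 9, 10, 11, 12]
Cut edges: (2,3)

By max-flow min-cut theorem, max flow = min cut = 9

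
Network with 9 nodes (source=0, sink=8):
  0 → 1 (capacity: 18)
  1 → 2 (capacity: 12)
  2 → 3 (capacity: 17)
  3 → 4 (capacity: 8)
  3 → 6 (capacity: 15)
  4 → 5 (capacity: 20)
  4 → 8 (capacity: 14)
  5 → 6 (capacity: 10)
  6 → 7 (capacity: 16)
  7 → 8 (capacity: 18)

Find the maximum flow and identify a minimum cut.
Max flow = 12, Min cut edges: (1,2)

Maximum flow: 12
Minimum cut: (1,2)
Partition: S = [0, 1], T = [2, 3, 4, 5, 6, 7, 8]

Max-flow min-cut theorem verified: both equal 12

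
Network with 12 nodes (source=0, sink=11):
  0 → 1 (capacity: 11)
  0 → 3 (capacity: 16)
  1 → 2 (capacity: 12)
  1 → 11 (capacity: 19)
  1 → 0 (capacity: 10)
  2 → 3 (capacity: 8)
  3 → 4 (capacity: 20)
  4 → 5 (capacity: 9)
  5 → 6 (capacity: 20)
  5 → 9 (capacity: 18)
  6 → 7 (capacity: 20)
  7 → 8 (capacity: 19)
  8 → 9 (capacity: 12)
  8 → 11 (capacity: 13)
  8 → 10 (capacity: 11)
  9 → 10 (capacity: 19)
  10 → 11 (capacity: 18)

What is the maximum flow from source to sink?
Maximum flow = 20

Max flow: 20

Flow assignment:
  0 → 1: 11/11
  0 → 3: 9/16
  1 → 11: 11/19
  3 → 4: 9/20
  4 → 5: 9/9
  5 → 9: 9/18
  9 → 10: 9/19
  10 → 11: 9/18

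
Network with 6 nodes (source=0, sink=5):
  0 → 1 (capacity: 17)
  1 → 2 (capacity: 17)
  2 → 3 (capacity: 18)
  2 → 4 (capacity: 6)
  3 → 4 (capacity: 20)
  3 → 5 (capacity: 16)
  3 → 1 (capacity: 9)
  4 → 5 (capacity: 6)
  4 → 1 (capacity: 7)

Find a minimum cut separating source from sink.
Min cut value = 17, edges: (1,2)

Min cut value: 17
Partition: S = [0, 1], T = [2, 3, 4, 5]
Cut edges: (1,2)

By max-flow min-cut theorem, max flow = min cut = 17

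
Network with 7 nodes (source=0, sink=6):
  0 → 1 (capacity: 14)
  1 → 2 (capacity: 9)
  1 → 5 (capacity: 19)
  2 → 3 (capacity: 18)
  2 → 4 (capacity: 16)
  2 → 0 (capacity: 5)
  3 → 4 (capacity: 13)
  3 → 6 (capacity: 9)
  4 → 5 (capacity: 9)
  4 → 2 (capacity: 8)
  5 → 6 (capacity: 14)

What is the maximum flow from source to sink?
Maximum flow = 14

Max flow: 14

Flow assignment:
  0 → 1: 14/14
  1 → 5: 14/19
  5 → 6: 14/14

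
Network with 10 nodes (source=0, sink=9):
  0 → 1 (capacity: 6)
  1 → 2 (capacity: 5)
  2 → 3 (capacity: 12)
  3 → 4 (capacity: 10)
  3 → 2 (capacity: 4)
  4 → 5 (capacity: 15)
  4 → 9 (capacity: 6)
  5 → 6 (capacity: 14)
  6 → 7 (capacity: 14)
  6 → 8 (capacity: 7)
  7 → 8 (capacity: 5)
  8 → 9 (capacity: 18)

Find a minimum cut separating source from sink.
Min cut value = 5, edges: (1,2)

Min cut value: 5
Partition: S = [0, 1], T = [2, 3, 4, 5, 6, 7, 8, 9]
Cut edges: (1,2)

By max-flow min-cut theorem, max flow = min cut = 5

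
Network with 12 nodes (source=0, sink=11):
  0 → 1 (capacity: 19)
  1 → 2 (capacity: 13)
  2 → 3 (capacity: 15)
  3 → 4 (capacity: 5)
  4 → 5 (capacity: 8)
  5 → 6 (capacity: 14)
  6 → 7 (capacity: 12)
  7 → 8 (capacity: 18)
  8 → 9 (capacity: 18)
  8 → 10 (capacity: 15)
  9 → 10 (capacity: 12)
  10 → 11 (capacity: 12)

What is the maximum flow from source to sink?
Maximum flow = 5

Max flow: 5

Flow assignment:
  0 → 1: 5/19
  1 → 2: 5/13
  2 → 3: 5/15
  3 → 4: 5/5
  4 → 5: 5/8
  5 → 6: 5/14
  6 → 7: 5/12
  7 → 8: 5/18
  8 → 10: 5/15
  10 → 11: 5/12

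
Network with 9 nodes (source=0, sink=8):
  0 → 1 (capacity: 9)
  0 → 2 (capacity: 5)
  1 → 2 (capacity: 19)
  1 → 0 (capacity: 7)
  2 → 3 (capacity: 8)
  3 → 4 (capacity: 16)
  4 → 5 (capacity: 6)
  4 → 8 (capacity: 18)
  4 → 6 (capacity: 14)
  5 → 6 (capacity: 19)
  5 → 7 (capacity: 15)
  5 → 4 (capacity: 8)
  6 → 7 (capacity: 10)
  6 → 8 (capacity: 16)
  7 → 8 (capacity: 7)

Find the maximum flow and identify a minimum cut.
Max flow = 8, Min cut edges: (2,3)

Maximum flow: 8
Minimum cut: (2,3)
Partition: S = [0, 1, 2], T = [3, 4, 5, 6, 7, 8]

Max-flow min-cut theorem verified: both equal 8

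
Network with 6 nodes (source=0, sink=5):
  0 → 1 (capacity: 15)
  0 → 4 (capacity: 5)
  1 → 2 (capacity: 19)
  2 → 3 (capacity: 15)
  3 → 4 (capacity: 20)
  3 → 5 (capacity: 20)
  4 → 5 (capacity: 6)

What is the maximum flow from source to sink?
Maximum flow = 20

Max flow: 20

Flow assignment:
  0 → 1: 15/15
  0 → 4: 5/5
  1 → 2: 15/19
  2 → 3: 15/15
  3 → 5: 15/20
  4 → 5: 5/6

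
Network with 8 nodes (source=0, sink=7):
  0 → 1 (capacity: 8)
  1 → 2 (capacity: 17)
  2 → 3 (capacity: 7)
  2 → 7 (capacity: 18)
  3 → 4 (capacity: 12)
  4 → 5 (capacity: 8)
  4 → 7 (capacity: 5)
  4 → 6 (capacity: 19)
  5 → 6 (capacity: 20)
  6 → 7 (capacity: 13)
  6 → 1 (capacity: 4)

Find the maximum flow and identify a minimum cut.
Max flow = 8, Min cut edges: (0,1)

Maximum flow: 8
Minimum cut: (0,1)
Partition: S = [0], T = [1, 2, 3, 4, 5, 6, 7]

Max-flow min-cut theorem verified: both equal 8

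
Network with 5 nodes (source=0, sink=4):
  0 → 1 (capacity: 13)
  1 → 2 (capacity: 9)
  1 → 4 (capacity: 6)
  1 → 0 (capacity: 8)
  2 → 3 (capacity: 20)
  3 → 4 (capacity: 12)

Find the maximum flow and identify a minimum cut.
Max flow = 13, Min cut edges: (0,1)

Maximum flow: 13
Minimum cut: (0,1)
Partition: S = [0], T = [1, 2, 3, 4]

Max-flow min-cut theorem verified: both equal 13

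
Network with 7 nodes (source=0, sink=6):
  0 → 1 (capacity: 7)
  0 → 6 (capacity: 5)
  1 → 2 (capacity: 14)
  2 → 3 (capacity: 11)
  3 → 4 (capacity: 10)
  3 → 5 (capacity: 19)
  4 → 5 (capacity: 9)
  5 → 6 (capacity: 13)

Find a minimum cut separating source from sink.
Min cut value = 12, edges: (0,1), (0,6)

Min cut value: 12
Partition: S = [0], T = [1, 2, 3, 4, 5, 6]
Cut edges: (0,1), (0,6)

By max-flow min-cut theorem, max flow = min cut = 12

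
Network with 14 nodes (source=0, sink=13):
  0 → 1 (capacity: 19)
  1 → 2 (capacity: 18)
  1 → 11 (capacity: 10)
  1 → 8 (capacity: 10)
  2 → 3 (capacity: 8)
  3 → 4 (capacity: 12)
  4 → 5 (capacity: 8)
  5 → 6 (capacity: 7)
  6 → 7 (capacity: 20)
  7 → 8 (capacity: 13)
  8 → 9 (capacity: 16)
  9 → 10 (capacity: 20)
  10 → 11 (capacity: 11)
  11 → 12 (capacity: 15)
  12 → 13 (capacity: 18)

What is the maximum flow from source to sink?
Maximum flow = 15

Max flow: 15

Flow assignment:
  0 → 1: 15/19
  1 → 11: 6/10
  1 → 8: 9/10
  8 → 9: 9/16
  9 → 10: 9/20
  10 → 11: 9/11
  11 → 12: 15/15
  12 → 13: 15/18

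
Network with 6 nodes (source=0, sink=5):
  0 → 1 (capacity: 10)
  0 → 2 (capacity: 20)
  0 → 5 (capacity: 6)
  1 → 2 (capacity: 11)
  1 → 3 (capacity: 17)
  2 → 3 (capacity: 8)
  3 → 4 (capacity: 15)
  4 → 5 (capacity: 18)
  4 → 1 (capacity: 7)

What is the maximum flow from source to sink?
Maximum flow = 21

Max flow: 21

Flow assignment:
  0 → 1: 7/10
  0 → 2: 8/20
  0 → 5: 6/6
  1 → 3: 7/17
  2 → 3: 8/8
  3 → 4: 15/15
  4 → 5: 15/18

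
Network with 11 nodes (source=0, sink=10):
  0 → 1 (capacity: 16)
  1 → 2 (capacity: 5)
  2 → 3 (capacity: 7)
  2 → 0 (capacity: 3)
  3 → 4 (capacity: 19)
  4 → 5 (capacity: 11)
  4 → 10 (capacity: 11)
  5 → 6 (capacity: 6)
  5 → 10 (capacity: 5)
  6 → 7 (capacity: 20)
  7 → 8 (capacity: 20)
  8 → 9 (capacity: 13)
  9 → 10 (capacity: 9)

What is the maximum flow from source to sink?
Maximum flow = 5

Max flow: 5

Flow assignment:
  0 → 1: 5/16
  1 → 2: 5/5
  2 → 3: 5/7
  3 → 4: 5/19
  4 → 10: 5/11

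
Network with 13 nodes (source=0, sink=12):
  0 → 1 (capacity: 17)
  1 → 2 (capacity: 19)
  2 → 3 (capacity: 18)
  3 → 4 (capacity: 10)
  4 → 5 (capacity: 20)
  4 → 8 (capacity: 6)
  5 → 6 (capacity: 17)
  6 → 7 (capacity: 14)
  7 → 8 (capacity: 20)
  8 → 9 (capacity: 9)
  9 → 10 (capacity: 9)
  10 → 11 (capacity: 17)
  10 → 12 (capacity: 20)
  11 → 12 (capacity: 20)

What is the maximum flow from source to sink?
Maximum flow = 9

Max flow: 9

Flow assignment:
  0 → 1: 9/17
  1 → 2: 9/19
  2 → 3: 9/18
  3 → 4: 9/10
  4 → 5: 4/20
  4 → 8: 5/6
  5 → 6: 4/17
  6 → 7: 4/14
  7 → 8: 4/20
  8 → 9: 9/9
  9 → 10: 9/9
  10 → 12: 9/20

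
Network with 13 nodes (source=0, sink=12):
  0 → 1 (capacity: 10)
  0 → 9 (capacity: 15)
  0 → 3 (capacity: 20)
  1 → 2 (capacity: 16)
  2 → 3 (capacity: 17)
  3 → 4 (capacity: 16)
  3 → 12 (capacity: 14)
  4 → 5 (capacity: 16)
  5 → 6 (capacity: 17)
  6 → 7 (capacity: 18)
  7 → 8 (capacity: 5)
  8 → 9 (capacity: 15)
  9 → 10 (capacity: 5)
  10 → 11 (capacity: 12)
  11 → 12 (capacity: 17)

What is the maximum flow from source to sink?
Maximum flow = 19

Max flow: 19

Flow assignment:
  0 → 3: 19/20
  3 → 4: 5/16
  3 → 12: 14/14
  4 → 5: 5/16
  5 → 6: 5/17
  6 → 7: 5/18
  7 → 8: 5/5
  8 → 9: 5/15
  9 → 10: 5/5
  10 → 11: 5/12
  11 → 12: 5/17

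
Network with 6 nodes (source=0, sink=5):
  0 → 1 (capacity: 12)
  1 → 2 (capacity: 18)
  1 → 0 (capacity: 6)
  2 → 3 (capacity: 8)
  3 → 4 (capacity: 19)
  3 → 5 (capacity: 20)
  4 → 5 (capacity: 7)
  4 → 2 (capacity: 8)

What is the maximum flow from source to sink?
Maximum flow = 8

Max flow: 8

Flow assignment:
  0 → 1: 8/12
  1 → 2: 8/18
  2 → 3: 8/8
  3 → 5: 8/20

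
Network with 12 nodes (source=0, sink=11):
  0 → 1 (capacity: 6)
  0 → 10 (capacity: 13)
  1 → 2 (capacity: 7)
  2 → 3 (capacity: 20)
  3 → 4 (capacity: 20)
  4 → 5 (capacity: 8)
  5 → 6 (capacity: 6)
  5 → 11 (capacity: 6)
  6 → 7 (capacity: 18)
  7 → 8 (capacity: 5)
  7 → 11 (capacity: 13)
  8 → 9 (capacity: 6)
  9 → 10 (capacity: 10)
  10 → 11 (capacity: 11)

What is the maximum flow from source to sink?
Maximum flow = 17

Max flow: 17

Flow assignment:
  0 → 1: 6/6
  0 → 10: 11/13
  1 → 2: 6/7
  2 → 3: 6/20
  3 → 4: 6/20
  4 → 5: 6/8
  5 → 11: 6/6
  10 → 11: 11/11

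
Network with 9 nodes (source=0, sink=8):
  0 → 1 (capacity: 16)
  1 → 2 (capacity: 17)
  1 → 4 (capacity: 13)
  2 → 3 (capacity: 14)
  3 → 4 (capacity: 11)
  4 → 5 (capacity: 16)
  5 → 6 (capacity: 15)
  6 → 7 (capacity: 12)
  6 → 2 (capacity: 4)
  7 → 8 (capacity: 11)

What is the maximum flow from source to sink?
Maximum flow = 11

Max flow: 11

Flow assignment:
  0 → 1: 11/16
  1 → 4: 11/13
  2 → 3: 4/14
  3 → 4: 4/11
  4 → 5: 15/16
  5 → 6: 15/15
  6 → 7: 11/12
  6 → 2: 4/4
  7 → 8: 11/11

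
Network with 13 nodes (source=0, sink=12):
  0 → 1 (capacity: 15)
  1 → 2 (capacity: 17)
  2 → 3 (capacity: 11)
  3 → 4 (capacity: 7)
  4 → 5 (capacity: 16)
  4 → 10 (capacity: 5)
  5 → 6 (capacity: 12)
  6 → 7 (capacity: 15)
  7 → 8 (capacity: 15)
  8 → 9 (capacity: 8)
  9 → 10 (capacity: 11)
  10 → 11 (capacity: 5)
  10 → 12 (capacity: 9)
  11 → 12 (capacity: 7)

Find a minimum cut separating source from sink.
Min cut value = 7, edges: (3,4)

Min cut value: 7
Partition: S = [0, 1, 2, 3], T = [4, 5, 6, 7, 8, 9, 10, 11, 12]
Cut edges: (3,4)

By max-flow min-cut theorem, max flow = min cut = 7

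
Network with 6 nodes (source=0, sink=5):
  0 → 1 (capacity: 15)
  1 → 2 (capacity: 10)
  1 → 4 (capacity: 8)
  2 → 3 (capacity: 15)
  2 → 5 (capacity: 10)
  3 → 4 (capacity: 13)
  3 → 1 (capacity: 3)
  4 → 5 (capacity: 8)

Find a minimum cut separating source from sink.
Min cut value = 15, edges: (0,1)

Min cut value: 15
Partition: S = [0], T = [1, 2, 3, 4, 5]
Cut edges: (0,1)

By max-flow min-cut theorem, max flow = min cut = 15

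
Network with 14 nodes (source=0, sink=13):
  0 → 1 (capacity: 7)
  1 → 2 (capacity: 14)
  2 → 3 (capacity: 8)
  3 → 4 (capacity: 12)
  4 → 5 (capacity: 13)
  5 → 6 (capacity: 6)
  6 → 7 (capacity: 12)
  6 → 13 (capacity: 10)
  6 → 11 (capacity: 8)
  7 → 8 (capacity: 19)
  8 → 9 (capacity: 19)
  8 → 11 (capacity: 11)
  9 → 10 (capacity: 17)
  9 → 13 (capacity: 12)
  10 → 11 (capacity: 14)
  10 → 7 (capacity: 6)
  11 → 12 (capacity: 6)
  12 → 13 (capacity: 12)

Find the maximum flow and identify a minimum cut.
Max flow = 6, Min cut edges: (5,6)

Maximum flow: 6
Minimum cut: (5,6)
Partition: S = [0, 1, 2, 3, 4, 5], T = [6, 7, 8, 9, 10, 11, 12, 13]

Max-flow min-cut theorem verified: both equal 6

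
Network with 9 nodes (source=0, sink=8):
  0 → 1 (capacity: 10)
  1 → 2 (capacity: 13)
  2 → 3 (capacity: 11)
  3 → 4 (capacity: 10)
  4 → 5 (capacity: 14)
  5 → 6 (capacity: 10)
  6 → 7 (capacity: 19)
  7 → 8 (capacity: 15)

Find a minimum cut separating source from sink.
Min cut value = 10, edges: (5,6)

Min cut value: 10
Partition: S = [0, 1, 2, 3, 4, 5], T = [6, 7, 8]
Cut edges: (5,6)

By max-flow min-cut theorem, max flow = min cut = 10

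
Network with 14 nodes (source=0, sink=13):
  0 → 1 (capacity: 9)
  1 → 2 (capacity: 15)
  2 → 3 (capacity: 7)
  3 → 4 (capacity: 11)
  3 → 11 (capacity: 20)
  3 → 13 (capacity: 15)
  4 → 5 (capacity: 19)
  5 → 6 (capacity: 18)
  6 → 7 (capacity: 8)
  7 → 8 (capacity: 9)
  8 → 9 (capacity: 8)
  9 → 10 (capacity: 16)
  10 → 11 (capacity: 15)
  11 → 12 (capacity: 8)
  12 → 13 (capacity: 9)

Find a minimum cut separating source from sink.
Min cut value = 7, edges: (2,3)

Min cut value: 7
Partition: S = [0, 1, 2], T = [3, 4, 5, 6, 7, 8, 9, 10, 11, 12, 13]
Cut edges: (2,3)

By max-flow min-cut theorem, max flow = min cut = 7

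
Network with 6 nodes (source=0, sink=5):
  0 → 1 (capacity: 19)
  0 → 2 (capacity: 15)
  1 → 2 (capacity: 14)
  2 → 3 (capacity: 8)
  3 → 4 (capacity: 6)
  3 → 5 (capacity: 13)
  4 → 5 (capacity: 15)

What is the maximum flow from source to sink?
Maximum flow = 8

Max flow: 8

Flow assignment:
  0 → 1: 8/19
  1 → 2: 8/14
  2 → 3: 8/8
  3 → 5: 8/13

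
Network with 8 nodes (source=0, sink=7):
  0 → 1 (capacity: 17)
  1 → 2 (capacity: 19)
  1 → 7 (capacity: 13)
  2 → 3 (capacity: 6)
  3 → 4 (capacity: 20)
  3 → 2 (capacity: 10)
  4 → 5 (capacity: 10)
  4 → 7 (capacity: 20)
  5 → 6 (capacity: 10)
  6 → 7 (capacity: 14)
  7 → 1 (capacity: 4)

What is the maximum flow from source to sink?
Maximum flow = 17

Max flow: 17

Flow assignment:
  0 → 1: 17/17
  1 → 2: 4/19
  1 → 7: 13/13
  2 → 3: 4/6
  3 → 4: 4/20
  4 → 7: 4/20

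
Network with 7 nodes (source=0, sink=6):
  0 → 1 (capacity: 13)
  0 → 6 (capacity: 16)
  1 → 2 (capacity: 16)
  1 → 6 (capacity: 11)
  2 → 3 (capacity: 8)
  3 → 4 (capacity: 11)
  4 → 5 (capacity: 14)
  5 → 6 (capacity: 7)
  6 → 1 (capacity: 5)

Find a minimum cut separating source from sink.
Min cut value = 29, edges: (0,1), (0,6)

Min cut value: 29
Partition: S = [0], T = [1, 2, 3, 4, 5, 6]
Cut edges: (0,1), (0,6)

By max-flow min-cut theorem, max flow = min cut = 29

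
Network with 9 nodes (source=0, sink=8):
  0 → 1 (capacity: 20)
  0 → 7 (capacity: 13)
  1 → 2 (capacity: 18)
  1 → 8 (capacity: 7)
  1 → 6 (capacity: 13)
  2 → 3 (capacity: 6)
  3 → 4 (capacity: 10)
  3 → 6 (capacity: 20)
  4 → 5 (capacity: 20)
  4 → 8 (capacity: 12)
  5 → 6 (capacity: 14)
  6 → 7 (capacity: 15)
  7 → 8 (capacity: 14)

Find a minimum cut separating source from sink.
Min cut value = 27, edges: (1,8), (2,3), (7,8)

Min cut value: 27
Partition: S = [0, 1, 2, 5, 6, 7], T = [3, 4, 8]
Cut edges: (1,8), (2,3), (7,8)

By max-flow min-cut theorem, max flow = min cut = 27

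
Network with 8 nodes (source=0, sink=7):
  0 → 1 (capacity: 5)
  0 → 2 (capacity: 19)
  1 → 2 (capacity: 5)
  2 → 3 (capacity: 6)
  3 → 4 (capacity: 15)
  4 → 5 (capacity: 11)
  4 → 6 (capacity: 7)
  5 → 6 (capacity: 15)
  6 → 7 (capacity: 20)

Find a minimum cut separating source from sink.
Min cut value = 6, edges: (2,3)

Min cut value: 6
Partition: S = [0, 1, 2], T = [3, 4, 5, 6, 7]
Cut edges: (2,3)

By max-flow min-cut theorem, max flow = min cut = 6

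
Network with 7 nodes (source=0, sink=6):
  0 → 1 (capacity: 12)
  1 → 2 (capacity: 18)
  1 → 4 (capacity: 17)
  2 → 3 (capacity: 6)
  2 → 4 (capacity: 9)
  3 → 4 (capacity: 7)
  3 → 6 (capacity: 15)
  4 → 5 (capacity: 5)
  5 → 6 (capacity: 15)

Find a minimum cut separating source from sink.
Min cut value = 11, edges: (2,3), (4,5)

Min cut value: 11
Partition: S = [0, 1, 2, 4], T = [3, 5, 6]
Cut edges: (2,3), (4,5)

By max-flow min-cut theorem, max flow = min cut = 11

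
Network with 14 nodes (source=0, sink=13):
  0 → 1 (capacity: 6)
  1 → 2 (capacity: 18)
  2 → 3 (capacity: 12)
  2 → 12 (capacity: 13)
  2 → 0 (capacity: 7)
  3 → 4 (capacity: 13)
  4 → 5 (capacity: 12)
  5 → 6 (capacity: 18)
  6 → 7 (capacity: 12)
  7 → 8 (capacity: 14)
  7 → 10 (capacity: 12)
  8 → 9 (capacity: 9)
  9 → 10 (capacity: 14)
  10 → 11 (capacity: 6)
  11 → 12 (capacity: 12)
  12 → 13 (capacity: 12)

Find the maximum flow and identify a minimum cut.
Max flow = 6, Min cut edges: (0,1)

Maximum flow: 6
Minimum cut: (0,1)
Partition: S = [0], T = [1, 2, 3, 4, 5, 6, 7, 8, 9, 10, 11, 12, 13]

Max-flow min-cut theorem verified: both equal 6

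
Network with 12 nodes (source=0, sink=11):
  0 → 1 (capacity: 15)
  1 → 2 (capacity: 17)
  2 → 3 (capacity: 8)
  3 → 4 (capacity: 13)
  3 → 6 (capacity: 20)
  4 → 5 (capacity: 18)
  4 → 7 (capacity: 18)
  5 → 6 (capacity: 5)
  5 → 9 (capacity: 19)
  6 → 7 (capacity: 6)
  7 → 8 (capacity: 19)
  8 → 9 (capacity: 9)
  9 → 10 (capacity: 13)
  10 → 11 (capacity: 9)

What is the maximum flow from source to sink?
Maximum flow = 8

Max flow: 8

Flow assignment:
  0 → 1: 8/15
  1 → 2: 8/17
  2 → 3: 8/8
  3 → 4: 8/13
  4 → 5: 8/18
  5 → 9: 8/19
  9 → 10: 8/13
  10 → 11: 8/9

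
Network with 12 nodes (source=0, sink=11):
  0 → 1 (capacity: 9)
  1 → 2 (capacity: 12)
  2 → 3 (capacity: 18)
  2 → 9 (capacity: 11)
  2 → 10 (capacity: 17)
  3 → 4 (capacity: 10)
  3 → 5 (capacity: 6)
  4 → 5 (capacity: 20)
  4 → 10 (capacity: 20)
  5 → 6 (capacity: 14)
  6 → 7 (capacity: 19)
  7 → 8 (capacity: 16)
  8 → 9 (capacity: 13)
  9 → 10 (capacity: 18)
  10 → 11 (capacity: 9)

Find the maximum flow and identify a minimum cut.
Max flow = 9, Min cut edges: (10,11)

Maximum flow: 9
Minimum cut: (10,11)
Partition: S = [0, 1, 2, 3, 4, 5, 6, 7, 8, 9, 10], T = [11]

Max-flow min-cut theorem verified: both equal 9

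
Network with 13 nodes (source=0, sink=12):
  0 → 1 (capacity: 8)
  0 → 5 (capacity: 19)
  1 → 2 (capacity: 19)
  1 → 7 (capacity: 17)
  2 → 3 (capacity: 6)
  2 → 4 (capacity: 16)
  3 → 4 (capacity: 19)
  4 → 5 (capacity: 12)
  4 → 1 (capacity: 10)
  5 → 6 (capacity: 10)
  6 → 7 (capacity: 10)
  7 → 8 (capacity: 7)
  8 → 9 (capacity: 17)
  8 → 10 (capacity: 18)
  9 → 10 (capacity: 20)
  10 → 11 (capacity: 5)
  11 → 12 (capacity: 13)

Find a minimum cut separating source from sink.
Min cut value = 5, edges: (10,11)

Min cut value: 5
Partition: S = [0, 1, 2, 3, 4, 5, 6, 7, 8, 9, 10], T = [11, 12]
Cut edges: (10,11)

By max-flow min-cut theorem, max flow = min cut = 5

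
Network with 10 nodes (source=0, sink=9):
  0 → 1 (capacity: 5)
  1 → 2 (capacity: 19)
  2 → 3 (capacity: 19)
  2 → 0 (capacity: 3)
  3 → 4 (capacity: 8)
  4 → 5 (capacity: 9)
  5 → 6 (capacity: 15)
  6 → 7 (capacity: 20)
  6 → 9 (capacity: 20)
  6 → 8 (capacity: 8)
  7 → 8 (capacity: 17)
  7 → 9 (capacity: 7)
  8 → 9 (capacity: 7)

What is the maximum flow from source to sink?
Maximum flow = 5

Max flow: 5

Flow assignment:
  0 → 1: 5/5
  1 → 2: 5/19
  2 → 3: 5/19
  3 → 4: 5/8
  4 → 5: 5/9
  5 → 6: 5/15
  6 → 9: 5/20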